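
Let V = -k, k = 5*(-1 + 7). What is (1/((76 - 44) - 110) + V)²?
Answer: 5480281/6084 ≈ 900.77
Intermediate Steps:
k = 30 (k = 5*6 = 30)
V = -30 (V = -1*30 = -30)
(1/((76 - 44) - 110) + V)² = (1/((76 - 44) - 110) - 30)² = (1/(32 - 110) - 30)² = (1/(-78) - 30)² = (-1/78 - 30)² = (-2341/78)² = 5480281/6084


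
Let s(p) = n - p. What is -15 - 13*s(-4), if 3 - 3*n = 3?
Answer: -67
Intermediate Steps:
n = 0 (n = 1 - ⅓*3 = 1 - 1 = 0)
s(p) = -p (s(p) = 0 - p = -p)
-15 - 13*s(-4) = -15 - (-13)*(-4) = -15 - 13*4 = -15 - 52 = -67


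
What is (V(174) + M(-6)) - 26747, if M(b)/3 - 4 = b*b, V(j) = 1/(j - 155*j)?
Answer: -713497093/26796 ≈ -26627.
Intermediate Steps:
V(j) = -1/(154*j) (V(j) = 1/(-154*j) = -1/(154*j))
M(b) = 12 + 3*b**2 (M(b) = 12 + 3*(b*b) = 12 + 3*b**2)
(V(174) + M(-6)) - 26747 = (-1/154/174 + (12 + 3*(-6)**2)) - 26747 = (-1/154*1/174 + (12 + 3*36)) - 26747 = (-1/26796 + (12 + 108)) - 26747 = (-1/26796 + 120) - 26747 = 3215519/26796 - 26747 = -713497093/26796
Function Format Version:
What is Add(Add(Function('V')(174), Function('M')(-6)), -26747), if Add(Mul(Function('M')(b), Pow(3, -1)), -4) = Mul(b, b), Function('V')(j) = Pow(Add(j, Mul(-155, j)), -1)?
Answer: Rational(-713497093, 26796) ≈ -26627.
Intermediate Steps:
Function('V')(j) = Mul(Rational(-1, 154), Pow(j, -1)) (Function('V')(j) = Pow(Mul(-154, j), -1) = Mul(Rational(-1, 154), Pow(j, -1)))
Function('M')(b) = Add(12, Mul(3, Pow(b, 2))) (Function('M')(b) = Add(12, Mul(3, Mul(b, b))) = Add(12, Mul(3, Pow(b, 2))))
Add(Add(Function('V')(174), Function('M')(-6)), -26747) = Add(Add(Mul(Rational(-1, 154), Pow(174, -1)), Add(12, Mul(3, Pow(-6, 2)))), -26747) = Add(Add(Mul(Rational(-1, 154), Rational(1, 174)), Add(12, Mul(3, 36))), -26747) = Add(Add(Rational(-1, 26796), Add(12, 108)), -26747) = Add(Add(Rational(-1, 26796), 120), -26747) = Add(Rational(3215519, 26796), -26747) = Rational(-713497093, 26796)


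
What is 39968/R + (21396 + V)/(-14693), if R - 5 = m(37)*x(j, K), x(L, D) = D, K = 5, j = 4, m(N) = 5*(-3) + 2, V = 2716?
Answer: -147174136/220395 ≈ -667.77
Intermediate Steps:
m(N) = -13 (m(N) = -15 + 2 = -13)
R = -60 (R = 5 - 13*5 = 5 - 65 = -60)
39968/R + (21396 + V)/(-14693) = 39968/(-60) + (21396 + 2716)/(-14693) = 39968*(-1/60) + 24112*(-1/14693) = -9992/15 - 24112/14693 = -147174136/220395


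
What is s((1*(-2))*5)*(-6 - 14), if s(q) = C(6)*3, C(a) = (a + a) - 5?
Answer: -420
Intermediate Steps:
C(a) = -5 + 2*a (C(a) = 2*a - 5 = -5 + 2*a)
s(q) = 21 (s(q) = (-5 + 2*6)*3 = (-5 + 12)*3 = 7*3 = 21)
s((1*(-2))*5)*(-6 - 14) = 21*(-6 - 14) = 21*(-20) = -420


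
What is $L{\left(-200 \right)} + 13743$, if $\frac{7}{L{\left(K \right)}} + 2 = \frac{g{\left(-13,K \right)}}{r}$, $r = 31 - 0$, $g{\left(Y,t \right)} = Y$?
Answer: $\frac{1030508}{75} \approx 13740.0$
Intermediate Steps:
$r = 31$ ($r = 31 + 0 = 31$)
$L{\left(K \right)} = - \frac{217}{75}$ ($L{\left(K \right)} = \frac{7}{-2 - \frac{13}{31}} = \frac{7}{- \frac{75}{31}} = 7 \left(- \frac{31}{75}\right) = - \frac{217}{75}$)
$L{\left(-200 \right)} + 13743 = - \frac{217}{75} + 13743 = \frac{1030508}{75}$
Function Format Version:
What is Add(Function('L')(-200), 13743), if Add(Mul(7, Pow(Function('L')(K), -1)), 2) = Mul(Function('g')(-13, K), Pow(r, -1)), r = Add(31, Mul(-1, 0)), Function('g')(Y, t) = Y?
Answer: Rational(1030508, 75) ≈ 13740.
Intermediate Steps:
r = 31 (r = Add(31, 0) = 31)
Function('L')(K) = Rational(-217, 75) (Function('L')(K) = Mul(7, Pow(Add(-2, Mul(-13, Pow(31, -1))), -1)) = Mul(7, Pow(Add(-2, Mul(-13, Rational(1, 31))), -1)) = Mul(7, Pow(Add(-2, Rational(-13, 31)), -1)) = Mul(7, Pow(Rational(-75, 31), -1)) = Mul(7, Rational(-31, 75)) = Rational(-217, 75))
Add(Function('L')(-200), 13743) = Add(Rational(-217, 75), 13743) = Rational(1030508, 75)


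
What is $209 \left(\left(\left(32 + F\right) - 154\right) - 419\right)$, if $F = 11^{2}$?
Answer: $-87780$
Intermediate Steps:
$F = 121$
$209 \left(\left(\left(32 + F\right) - 154\right) - 419\right) = 209 \left(\left(\left(32 + 121\right) - 154\right) - 419\right) = 209 \left(\left(153 - 154\right) - 419\right) = 209 \left(-1 - 419\right) = 209 \left(-420\right) = -87780$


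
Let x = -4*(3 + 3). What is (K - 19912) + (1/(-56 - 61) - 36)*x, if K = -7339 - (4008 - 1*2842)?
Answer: -1074559/39 ≈ -27553.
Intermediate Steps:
K = -8505 (K = -7339 - (4008 - 2842) = -7339 - 1*1166 = -7339 - 1166 = -8505)
x = -24 (x = -4*6 = -24)
(K - 19912) + (1/(-56 - 61) - 36)*x = (-8505 - 19912) + (1/(-56 - 61) - 36)*(-24) = -28417 + (1/(-117) - 36)*(-24) = -28417 + (-1/117 - 36)*(-24) = -28417 - 4213/117*(-24) = -28417 + 33704/39 = -1074559/39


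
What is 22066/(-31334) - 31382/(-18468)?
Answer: 143952175/144669078 ≈ 0.99504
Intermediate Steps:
22066/(-31334) - 31382/(-18468) = 22066*(-1/31334) - 31382*(-1/18468) = -11033/15667 + 15691/9234 = 143952175/144669078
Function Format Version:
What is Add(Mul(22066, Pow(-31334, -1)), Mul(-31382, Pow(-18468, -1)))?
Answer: Rational(143952175, 144669078) ≈ 0.99504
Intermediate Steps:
Add(Mul(22066, Pow(-31334, -1)), Mul(-31382, Pow(-18468, -1))) = Add(Mul(22066, Rational(-1, 31334)), Mul(-31382, Rational(-1, 18468))) = Add(Rational(-11033, 15667), Rational(15691, 9234)) = Rational(143952175, 144669078)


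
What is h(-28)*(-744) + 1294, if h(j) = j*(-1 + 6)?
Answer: 105454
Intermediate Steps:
h(j) = 5*j (h(j) = j*5 = 5*j)
h(-28)*(-744) + 1294 = (5*(-28))*(-744) + 1294 = -140*(-744) + 1294 = 104160 + 1294 = 105454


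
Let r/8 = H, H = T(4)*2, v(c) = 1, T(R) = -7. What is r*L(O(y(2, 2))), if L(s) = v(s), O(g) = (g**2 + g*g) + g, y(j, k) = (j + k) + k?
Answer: -112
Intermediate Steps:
y(j, k) = j + 2*k
O(g) = g + 2*g**2 (O(g) = (g**2 + g**2) + g = 2*g**2 + g = g + 2*g**2)
L(s) = 1
H = -14 (H = -7*2 = -14)
r = -112 (r = 8*(-14) = -112)
r*L(O(y(2, 2))) = -112*1 = -112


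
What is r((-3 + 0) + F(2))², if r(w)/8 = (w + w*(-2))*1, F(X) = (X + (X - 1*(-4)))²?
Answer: 238144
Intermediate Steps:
F(X) = (4 + 2*X)² (F(X) = (X + (X + 4))² = (X + (4 + X))² = (4 + 2*X)²)
r(w) = -8*w (r(w) = 8*((w + w*(-2))*1) = 8*((w - 2*w)*1) = 8*(-w*1) = 8*(-w) = -8*w)
r((-3 + 0) + F(2))² = (-8*((-3 + 0) + 4*(2 + 2)²))² = (-8*(-3 + 4*4²))² = (-8*(-3 + 4*16))² = (-8*(-3 + 64))² = (-8*61)² = (-488)² = 238144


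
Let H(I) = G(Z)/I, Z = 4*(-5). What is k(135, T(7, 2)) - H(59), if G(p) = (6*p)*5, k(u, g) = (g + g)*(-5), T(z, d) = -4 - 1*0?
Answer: 2960/59 ≈ 50.169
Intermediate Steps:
T(z, d) = -4 (T(z, d) = -4 + 0 = -4)
k(u, g) = -10*g (k(u, g) = (2*g)*(-5) = -10*g)
Z = -20
G(p) = 30*p
H(I) = -600/I (H(I) = (30*(-20))/I = -600/I)
k(135, T(7, 2)) - H(59) = -10*(-4) - (-600)/59 = 40 - (-600)/59 = 40 - 1*(-600/59) = 40 + 600/59 = 2960/59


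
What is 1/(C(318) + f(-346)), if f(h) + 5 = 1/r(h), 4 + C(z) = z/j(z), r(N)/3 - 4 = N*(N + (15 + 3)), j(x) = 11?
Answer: 3745236/74564255 ≈ 0.050228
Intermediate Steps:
r(N) = 12 + 3*N*(18 + N) (r(N) = 12 + 3*(N*(N + (15 + 3))) = 12 + 3*(N*(N + 18)) = 12 + 3*(N*(18 + N)) = 12 + 3*N*(18 + N))
C(z) = -4 + z/11
f(h) = -5 + 1/(12 + 3*h² + 54*h)
1/(C(318) + f(-346)) = 1/((-4 + (1/11)*318) + (-5 + 1/(12 + 3*(-346)² + 54*(-346)))) = 1/((-4 + 318/11) + (-5 + 1/(12 + 3*119716 - 18684))) = 1/(274/11 + (-5 + 1/(12 + 359148 - 18684))) = 1/(274/11 + (-5 + 1/340476)) = 1/(274/11 - 1702379/340476) = 1/(74564255/3745236) = 3745236/74564255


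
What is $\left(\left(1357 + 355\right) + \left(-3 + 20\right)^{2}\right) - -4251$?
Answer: $6252$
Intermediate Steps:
$\left(\left(1357 + 355\right) + \left(-3 + 20\right)^{2}\right) - -4251 = \left(1712 + 17^{2}\right) + 4251 = \left(1712 + 289\right) + 4251 = 2001 + 4251 = 6252$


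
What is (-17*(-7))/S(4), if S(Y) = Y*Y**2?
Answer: 119/64 ≈ 1.8594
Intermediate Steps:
S(Y) = Y**3
(-17*(-7))/S(4) = (-17*(-7))/(4**3) = 119/64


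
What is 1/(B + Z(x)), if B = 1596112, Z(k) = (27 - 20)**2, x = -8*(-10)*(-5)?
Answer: 1/1596161 ≈ 6.2650e-7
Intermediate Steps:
x = -400 (x = 80*(-5) = -400)
Z(k) = 49 (Z(k) = 7**2 = 49)
1/(B + Z(x)) = 1/(1596112 + 49) = 1/1596161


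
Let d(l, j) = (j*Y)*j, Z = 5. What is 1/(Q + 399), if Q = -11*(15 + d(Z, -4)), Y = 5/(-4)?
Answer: 1/454 ≈ 0.0022026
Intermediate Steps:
Y = -5/4 (Y = 5*(-¼) = -5/4 ≈ -1.2500)
d(l, j) = -5*j²/4 (d(l, j) = (j*(-5/4))*j = (-5*j/4)*j = -5*j²/4)
Q = 55 (Q = -11*(15 - 5/4*(-4)²) = -11*(15 - 5/4*16) = -11*(15 - 20) = -11*(-5) = 55)
1/(Q + 399) = 1/(55 + 399) = 1/454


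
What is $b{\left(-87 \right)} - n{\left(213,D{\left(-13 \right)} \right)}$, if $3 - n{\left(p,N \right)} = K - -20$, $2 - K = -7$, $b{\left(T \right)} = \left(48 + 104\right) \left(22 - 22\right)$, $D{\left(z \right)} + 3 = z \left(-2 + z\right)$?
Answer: $26$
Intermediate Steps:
$D{\left(z \right)} = -3 + z \left(-2 + z\right)$
$b{\left(T \right)} = 0$ ($b{\left(T \right)} = 152 \cdot 0 = 0$)
$K = 9$ ($K = 2 - -7 = 2 + 7 = 9$)
$n{\left(p,N \right)} = -26$ ($n{\left(p,N \right)} = 3 - \left(9 - -20\right) = 3 - \left(9 + 20\right) = 3 - 29 = -26$)
$b{\left(-87 \right)} - n{\left(213,D{\left(-13 \right)} \right)} = 0 - -26 = 0 + 26 = 26$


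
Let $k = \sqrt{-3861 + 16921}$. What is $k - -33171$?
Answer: $33171 + 2 \sqrt{3265} \approx 33285.0$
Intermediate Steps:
$k = 2 \sqrt{3265}$ ($k = \sqrt{13060} = 2 \sqrt{3265} \approx 114.28$)
$k - -33171 = 2 \sqrt{3265} - -33171 = 2 \sqrt{3265} + 33171 = 33171 + 2 \sqrt{3265}$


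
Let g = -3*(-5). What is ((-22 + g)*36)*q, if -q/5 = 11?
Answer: 13860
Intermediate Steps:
q = -55 (q = -5*11 = -55)
g = 15
((-22 + g)*36)*q = ((-22 + 15)*36)*(-55) = -7*36*(-55) = -252*(-55) = 13860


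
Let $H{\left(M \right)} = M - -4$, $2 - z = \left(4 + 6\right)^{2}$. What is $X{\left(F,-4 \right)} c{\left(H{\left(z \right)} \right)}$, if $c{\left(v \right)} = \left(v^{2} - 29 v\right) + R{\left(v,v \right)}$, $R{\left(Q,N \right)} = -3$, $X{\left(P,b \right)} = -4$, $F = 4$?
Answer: $-46236$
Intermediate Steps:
$z = -98$ ($z = 2 - \left(4 + 6\right)^{2} = 2 - 10^{2} = 2 - 100 = -98$)
$H{\left(M \right)} = 4 + M$ ($H{\left(M \right)} = M + 4 = 4 + M$)
$c{\left(v \right)} = -3 + v^{2} - 29 v$ ($c{\left(v \right)} = \left(v^{2} - 29 v\right) - 3 = -3 + v^{2} - 29 v$)
$X{\left(F,-4 \right)} c{\left(H{\left(z \right)} \right)} = - 4 \left(-3 + \left(4 - 98\right)^{2} - 29 \left(4 - 98\right)\right) = - 4 \left(-3 + \left(-94\right)^{2} - -2726\right) = - 4 \left(-3 + 8836 + 2726\right) = \left(-4\right) 11559 = -46236$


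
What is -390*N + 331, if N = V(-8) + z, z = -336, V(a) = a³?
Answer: 331051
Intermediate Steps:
N = -848 (N = (-8)³ - 336 = -512 - 336 = -848)
-390*N + 331 = -390*(-848) + 331 = 330720 + 331 = 331051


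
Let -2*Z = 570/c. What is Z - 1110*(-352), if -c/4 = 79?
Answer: 123467805/316 ≈ 3.9072e+5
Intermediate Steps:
c = -316 (c = -4*79 = -316)
Z = 285/316 (Z = -285/(-316) = -285*(-1)/316 = -½*(-285/158) = 285/316 ≈ 0.90190)
Z - 1110*(-352) = 285/316 - 1110*(-352) = 285/316 + 390720 = 123467805/316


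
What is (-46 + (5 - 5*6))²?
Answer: 5041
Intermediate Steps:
(-46 + (5 - 5*6))² = (-46 + (5 - 30))² = (-46 - 25)² = (-71)² = 5041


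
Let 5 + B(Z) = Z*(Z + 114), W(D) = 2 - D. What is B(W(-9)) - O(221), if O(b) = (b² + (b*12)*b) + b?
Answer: -633784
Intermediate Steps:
O(b) = b + 13*b² (O(b) = (b² + (12*b)*b) + b = (b² + 12*b²) + b = 13*b² + b = b + 13*b²)
B(Z) = -5 + Z*(114 + Z) (B(Z) = -5 + Z*(Z + 114) = -5 + Z*(114 + Z))
B(W(-9)) - O(221) = (-5 + (2 - 1*(-9))² + 114*(2 - 1*(-9))) - 221*(1 + 13*221) = (-5 + (2 + 9)² + 114*(2 + 9)) - 221*(1 + 2873) = (-5 + 11² + 114*11) - 221*2874 = (-5 + 121 + 1254) - 1*635154 = 1370 - 635154 = -633784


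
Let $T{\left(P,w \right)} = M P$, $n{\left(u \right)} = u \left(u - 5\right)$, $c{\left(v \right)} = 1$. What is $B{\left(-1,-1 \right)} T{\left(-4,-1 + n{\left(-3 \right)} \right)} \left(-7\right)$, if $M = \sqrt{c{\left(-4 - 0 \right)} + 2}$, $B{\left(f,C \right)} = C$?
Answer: $- 28 \sqrt{3} \approx -48.497$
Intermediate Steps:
$n{\left(u \right)} = u \left(-5 + u\right)$
$M = \sqrt{3}$ ($M = \sqrt{1 + 2} = \sqrt{3} \approx 1.732$)
$T{\left(P,w \right)} = P \sqrt{3}$ ($T{\left(P,w \right)} = \sqrt{3} P = P \sqrt{3}$)
$B{\left(-1,-1 \right)} T{\left(-4,-1 + n{\left(-3 \right)} \right)} \left(-7\right) = - \left(-4\right) \sqrt{3} \left(-7\right) = 4 \sqrt{3} \left(-7\right) = - 28 \sqrt{3}$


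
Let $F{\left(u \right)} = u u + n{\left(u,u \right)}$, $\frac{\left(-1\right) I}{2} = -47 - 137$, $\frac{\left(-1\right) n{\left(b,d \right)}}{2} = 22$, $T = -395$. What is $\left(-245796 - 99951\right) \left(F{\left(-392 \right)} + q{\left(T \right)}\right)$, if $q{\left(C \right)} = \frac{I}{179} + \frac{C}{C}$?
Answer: $- \frac{9507533214669}{179} \approx -5.3115 \cdot 10^{10}$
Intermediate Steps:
$n{\left(b,d \right)} = -44$ ($n{\left(b,d \right)} = \left(-2\right) 22 = -44$)
$I = 368$ ($I = - 2 \left(-47 - 137\right) = \left(-2\right) \left(-184\right) = 368$)
$F{\left(u \right)} = -44 + u^{2}$ ($F{\left(u \right)} = u u - 44 = u^{2} - 44 = -44 + u^{2}$)
$q{\left(C \right)} = \frac{547}{179}$ ($q{\left(C \right)} = \frac{368}{179} + \frac{C}{C} = 368 \cdot \frac{1}{179} + 1 = \frac{368}{179} + 1 = \frac{547}{179}$)
$\left(-245796 - 99951\right) \left(F{\left(-392 \right)} + q{\left(T \right)}\right) = \left(-245796 - 99951\right) \left(\left(-44 + \left(-392\right)^{2}\right) + \frac{547}{179}\right) = - 345747 \left(\left(-44 + 153664\right) + \frac{547}{179}\right) = - 345747 \left(153620 + \frac{547}{179}\right) = \left(-345747\right) \frac{27498527}{179} = - \frac{9507533214669}{179}$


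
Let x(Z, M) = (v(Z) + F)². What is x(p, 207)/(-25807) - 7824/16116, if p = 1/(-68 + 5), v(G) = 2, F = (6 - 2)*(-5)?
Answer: -17261296/34658801 ≈ -0.49803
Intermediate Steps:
F = -20 (F = 4*(-5) = -20)
p = -1/63 (p = 1/(-63) = -1/63 ≈ -0.015873)
x(Z, M) = 324 (x(Z, M) = (2 - 20)² = (-18)² = 324)
x(p, 207)/(-25807) - 7824/16116 = 324/(-25807) - 7824/16116 = 324*(-1/25807) - 7824*1/16116 = -324/25807 - 652/1343 = -17261296/34658801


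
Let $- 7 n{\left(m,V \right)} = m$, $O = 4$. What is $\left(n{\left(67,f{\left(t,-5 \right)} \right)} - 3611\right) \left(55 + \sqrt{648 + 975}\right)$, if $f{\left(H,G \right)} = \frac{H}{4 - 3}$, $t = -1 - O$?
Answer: $- \frac{1393920}{7} - \frac{25344 \sqrt{1623}}{7} \approx -3.4499 \cdot 10^{5}$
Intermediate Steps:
$t = -5$ ($t = -1 - 4 = -5$)
$f{\left(H,G \right)} = H$ ($f{\left(H,G \right)} = \frac{H}{1} = 1 H = H$)
$n{\left(m,V \right)} = - \frac{m}{7}$
$\left(n{\left(67,f{\left(t,-5 \right)} \right)} - 3611\right) \left(55 + \sqrt{648 + 975}\right) = \left(\left(- \frac{1}{7}\right) 67 - 3611\right) \left(55 + \sqrt{648 + 975}\right) = \left(- \frac{67}{7} - 3611\right) \left(55 + \sqrt{1623}\right) = - \frac{25344 \left(55 + \sqrt{1623}\right)}{7} = - \frac{1393920}{7} - \frac{25344 \sqrt{1623}}{7}$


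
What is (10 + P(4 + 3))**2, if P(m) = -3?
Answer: 49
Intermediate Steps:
(10 + P(4 + 3))**2 = (10 - 3)**2 = 7**2 = 49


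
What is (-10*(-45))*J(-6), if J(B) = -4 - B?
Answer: 900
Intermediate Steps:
(-10*(-45))*J(-6) = (-10*(-45))*(-4 - 1*(-6)) = 450*(-4 + 6) = 450*2 = 900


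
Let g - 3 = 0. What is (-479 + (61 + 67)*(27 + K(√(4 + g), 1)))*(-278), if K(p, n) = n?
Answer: -863190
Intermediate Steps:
g = 3 (g = 3 + 0 = 3)
(-479 + (61 + 67)*(27 + K(√(4 + g), 1)))*(-278) = (-479 + (61 + 67)*(27 + 1))*(-278) = (-479 + 128*28)*(-278) = (-479 + 3584)*(-278) = 3105*(-278) = -863190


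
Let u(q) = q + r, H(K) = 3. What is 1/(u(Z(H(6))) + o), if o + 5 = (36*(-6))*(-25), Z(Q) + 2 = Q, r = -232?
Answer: 1/5164 ≈ 0.00019365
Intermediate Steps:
Z(Q) = -2 + Q
u(q) = -232 + q (u(q) = q - 232 = -232 + q)
o = 5395 (o = -5 + (36*(-6))*(-25) = -5 - 216*(-25) = -5 + 5400 = 5395)
1/(u(Z(H(6))) + o) = 1/((-232 + (-2 + 3)) + 5395) = 1/((-232 + 1) + 5395) = 1/(-231 + 5395) = 1/5164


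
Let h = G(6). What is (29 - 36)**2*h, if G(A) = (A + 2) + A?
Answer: 686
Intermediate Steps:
G(A) = 2 + 2*A (G(A) = (2 + A) + A = 2 + 2*A)
h = 14 (h = 2 + 2*6 = 2 + 12 = 14)
(29 - 36)**2*h = (29 - 36)**2*14 = (-7)**2*14 = 49*14 = 686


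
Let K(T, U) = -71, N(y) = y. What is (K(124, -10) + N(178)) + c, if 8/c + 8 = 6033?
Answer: 644683/6025 ≈ 107.00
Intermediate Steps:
c = 8/6025 (c = 8/(-8 + 6033) = 8/6025 ≈ 0.0013278)
(K(124, -10) + N(178)) + c = (-71 + 178) + 8/6025 = 107 + 8/6025 = 644683/6025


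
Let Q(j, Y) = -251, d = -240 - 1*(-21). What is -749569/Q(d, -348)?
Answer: 749569/251 ≈ 2986.3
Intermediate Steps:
d = -219 (d = -240 + 21 = -219)
-749569/Q(d, -348) = -749569/(-251) = -749569*(-1/251) = 749569/251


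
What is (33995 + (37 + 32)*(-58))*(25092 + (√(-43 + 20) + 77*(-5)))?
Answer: 741037051 + 29993*I*√23 ≈ 7.4104e+8 + 1.4384e+5*I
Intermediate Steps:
(33995 + (37 + 32)*(-58))*(25092 + (√(-43 + 20) + 77*(-5))) = (33995 + 69*(-58))*(25092 + (√(-23) - 385)) = (33995 - 4002)*(25092 + (I*√23 - 385)) = 29993*(25092 + (-385 + I*√23)) = 29993*(24707 + I*√23) = 741037051 + 29993*I*√23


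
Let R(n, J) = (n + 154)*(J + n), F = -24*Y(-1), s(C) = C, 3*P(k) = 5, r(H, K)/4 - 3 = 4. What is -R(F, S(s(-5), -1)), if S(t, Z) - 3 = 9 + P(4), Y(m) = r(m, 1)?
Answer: -1023050/3 ≈ -3.4102e+5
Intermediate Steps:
r(H, K) = 28 (r(H, K) = 12 + 4*4 = 12 + 16 = 28)
Y(m) = 28
P(k) = 5/3 (P(k) = (⅓)*5 = 5/3)
S(t, Z) = 41/3 (S(t, Z) = 3 + (9 + 5/3) = 3 + 32/3 = 41/3)
F = -672 (F = -24*28 = -672)
R(n, J) = (154 + n)*(J + n)
-R(F, S(s(-5), -1)) = -((-672)² + 154*(41/3) + 154*(-672) + (41/3)*(-672)) = -(451584 + 6314/3 - 103488 - 9184) = -1*1023050/3 = -1023050/3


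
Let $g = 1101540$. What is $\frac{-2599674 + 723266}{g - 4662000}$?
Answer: $\frac{469102}{890115} \approx 0.52701$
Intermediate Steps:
$\frac{-2599674 + 723266}{g - 4662000} = \frac{-2599674 + 723266}{1101540 - 4662000} = - \frac{1876408}{-3560460} = \left(-1876408\right) \left(- \frac{1}{3560460}\right) = \frac{469102}{890115}$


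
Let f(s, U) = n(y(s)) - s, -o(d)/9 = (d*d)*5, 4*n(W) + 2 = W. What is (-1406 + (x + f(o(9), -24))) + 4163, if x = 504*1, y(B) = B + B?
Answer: 5083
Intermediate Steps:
y(B) = 2*B
n(W) = -½ + W/4
o(d) = -45*d² (o(d) = -9*d*d*5 = -9*d²*5 = -45*d²)
f(s, U) = -½ - s/2 (f(s, U) = (-½ + (2*s)/4) - s = (-½ + s/2) - s = -½ - s/2)
x = 504
(-1406 + (x + f(o(9), -24))) + 4163 = (-1406 + (504 + (-½ - (-45)*9²/2))) + 4163 = (-1406 + (504 + (-½ - (-45)*81/2))) + 4163 = (-1406 + (504 + (-½ - ½*(-3645)))) + 4163 = (-1406 + (504 + (-½ + 3645/2))) + 4163 = (-1406 + (504 + 1822)) + 4163 = (-1406 + 2326) + 4163 = 920 + 4163 = 5083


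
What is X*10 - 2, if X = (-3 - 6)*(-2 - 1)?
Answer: 268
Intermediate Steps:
X = 27 (X = -9*(-3) = 27)
X*10 - 2 = 27*10 - 2 = 270 - 2 = 268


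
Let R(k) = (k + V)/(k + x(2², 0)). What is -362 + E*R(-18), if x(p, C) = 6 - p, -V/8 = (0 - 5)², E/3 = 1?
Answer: -2569/8 ≈ -321.13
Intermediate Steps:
E = 3 (E = 3*1 = 3)
V = -200 (V = -8*(0 - 5)² = -8*(-5)² = -8*25 = -200)
R(k) = (-200 + k)/(2 + k) (R(k) = (k - 200)/(k + (6 - 1*2²)) = (-200 + k)/(k + (6 - 1*4)) = (-200 + k)/(k + (6 - 4)) = (-200 + k)/(k + 2) = (-200 + k)/(2 + k))
-362 + E*R(-18) = -362 + 3*((-200 - 18)/(2 - 18)) = -362 + 3*(-218/(-16)) = -362 + 3*(-1/16*(-218)) = -362 + 3*(109/8) = -362 + 327/8 = -2569/8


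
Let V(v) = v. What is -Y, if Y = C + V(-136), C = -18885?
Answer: 19021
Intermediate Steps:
Y = -19021 (Y = -18885 - 136 = -19021)
-Y = -1*(-19021) = 19021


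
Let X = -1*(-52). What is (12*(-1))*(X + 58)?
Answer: -1320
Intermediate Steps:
X = 52
(12*(-1))*(X + 58) = (12*(-1))*(52 + 58) = -12*110 = -1320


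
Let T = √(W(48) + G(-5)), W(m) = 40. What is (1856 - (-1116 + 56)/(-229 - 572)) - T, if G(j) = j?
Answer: 1485596/801 - √35 ≈ 1848.8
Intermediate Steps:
T = √35 (T = √(40 - 5) = √35 ≈ 5.9161)
(1856 - (-1116 + 56)/(-229 - 572)) - T = (1856 - (-1116 + 56)/(-229 - 572)) - √35 = (1856 - (-1060)/(-801)) - √35 = (1856 - (-1060)*(-1)/801) - √35 = (1856 - 1*1060/801) - √35 = (1856 - 1060/801) - √35 = 1485596/801 - √35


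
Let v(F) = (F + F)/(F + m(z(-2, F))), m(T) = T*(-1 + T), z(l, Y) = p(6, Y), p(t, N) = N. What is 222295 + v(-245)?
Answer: 54462273/245 ≈ 2.2230e+5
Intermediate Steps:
z(l, Y) = Y
v(F) = 2*F/(F + F*(-1 + F)) (v(F) = (F + F)/(F + F*(-1 + F)) = (2*F)/(F + F*(-1 + F)) = 2*F/(F + F*(-1 + F)))
222295 + v(-245) = 222295 + 2/(-245) = 222295 + 2*(-1/245) = 222295 - 2/245 = 54462273/245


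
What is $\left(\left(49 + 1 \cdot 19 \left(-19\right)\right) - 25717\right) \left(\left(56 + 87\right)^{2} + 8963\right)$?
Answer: $-765564948$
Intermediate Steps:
$\left(\left(49 + 1 \cdot 19 \left(-19\right)\right) - 25717\right) \left(\left(56 + 87\right)^{2} + 8963\right) = \left(\left(49 + 19 \left(-19\right)\right) - 25717\right) \left(143^{2} + 8963\right) = \left(\left(49 - 361\right) - 25717\right) \left(20449 + 8963\right) = \left(-312 - 25717\right) 29412 = \left(-26029\right) 29412 = -765564948$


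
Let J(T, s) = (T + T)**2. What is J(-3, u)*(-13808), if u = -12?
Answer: -497088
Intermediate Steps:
J(T, s) = 4*T**2 (J(T, s) = (2*T)**2 = 4*T**2)
J(-3, u)*(-13808) = (4*(-3)**2)*(-13808) = (4*9)*(-13808) = 36*(-13808) = -497088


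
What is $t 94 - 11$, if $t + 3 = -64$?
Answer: $-6309$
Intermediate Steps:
$t = -67$ ($t = -3 - 64 = -67$)
$t 94 - 11 = \left(-67\right) 94 - 11 = -6298 - 11 = -6309$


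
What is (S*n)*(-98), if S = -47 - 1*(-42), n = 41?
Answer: 20090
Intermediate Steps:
S = -5 (S = -47 + 42 = -5)
(S*n)*(-98) = -5*41*(-98) = -205*(-98) = 20090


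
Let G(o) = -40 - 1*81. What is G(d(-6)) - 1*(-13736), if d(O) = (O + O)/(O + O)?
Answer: 13615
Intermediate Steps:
d(O) = 1 (d(O) = (2*O)/((2*O)) = (2*O)*(1/(2*O)) = 1)
G(o) = -121 (G(o) = -40 - 81 = -121)
G(d(-6)) - 1*(-13736) = -121 - 1*(-13736) = -121 + 13736 = 13615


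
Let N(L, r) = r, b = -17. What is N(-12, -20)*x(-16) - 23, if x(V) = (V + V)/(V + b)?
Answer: -1399/33 ≈ -42.394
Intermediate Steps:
x(V) = 2*V/(-17 + V) (x(V) = (V + V)/(V - 17) = (2*V)/(-17 + V) = 2*V/(-17 + V))
N(-12, -20)*x(-16) - 23 = -40*(-16)/(-17 - 16) - 23 = -40*(-16)/(-33) - 23 = -40*(-16)*(-1)/33 - 23 = -20*32/33 - 23 = -640/33 - 23 = -1399/33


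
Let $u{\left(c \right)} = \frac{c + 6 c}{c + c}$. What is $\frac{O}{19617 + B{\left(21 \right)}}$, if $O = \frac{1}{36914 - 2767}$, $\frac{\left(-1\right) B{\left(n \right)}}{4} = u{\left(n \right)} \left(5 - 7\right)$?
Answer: $\frac{1}{670817815} \approx 1.4907 \cdot 10^{-9}$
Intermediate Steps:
$u{\left(c \right)} = \frac{7}{2}$ ($u{\left(c \right)} = \frac{7 c}{2 c} = 7 c \frac{1}{2 c} = \frac{7}{2}$)
$B{\left(n \right)} = 28$ ($B{\left(n \right)} = - 4 \frac{7 \left(5 - 7\right)}{2} = - 4 \cdot \frac{7}{2} \left(-2\right) = \left(-4\right) \left(-7\right) = 28$)
$O = \frac{1}{34147} \approx 2.9285 \cdot 10^{-5}$
$\frac{O}{19617 + B{\left(21 \right)}} = \frac{1}{34147 \left(19617 + 28\right)} = \frac{1}{34147 \cdot 19645} = \frac{1}{34147} \cdot \frac{1}{19645} = \frac{1}{670817815}$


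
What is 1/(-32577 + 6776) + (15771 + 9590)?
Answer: 654339160/25801 ≈ 25361.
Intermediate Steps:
1/(-32577 + 6776) + (15771 + 9590) = 1/(-25801) + 25361 = -1/25801 + 25361 = 654339160/25801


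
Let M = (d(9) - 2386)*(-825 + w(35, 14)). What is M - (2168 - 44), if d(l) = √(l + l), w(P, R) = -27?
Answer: 2030748 - 2556*√2 ≈ 2.0271e+6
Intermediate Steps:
d(l) = √2*√l (d(l) = √(2*l) = √2*√l)
M = 2032872 - 2556*√2 (M = (√2*√9 - 2386)*(-825 - 27) = (√2*3 - 2386)*(-852) = (3*√2 - 2386)*(-852) = (-2386 + 3*√2)*(-852) = 2032872 - 2556*√2 ≈ 2.0293e+6)
M - (2168 - 44) = (2032872 - 2556*√2) - (2168 - 44) = (2032872 - 2556*√2) - 1*2124 = (2032872 - 2556*√2) - 2124 = 2030748 - 2556*√2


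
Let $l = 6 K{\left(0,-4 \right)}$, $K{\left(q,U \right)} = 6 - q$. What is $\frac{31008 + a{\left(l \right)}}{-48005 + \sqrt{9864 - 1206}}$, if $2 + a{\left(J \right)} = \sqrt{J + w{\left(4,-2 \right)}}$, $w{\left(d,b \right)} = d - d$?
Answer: $- \frac{1488731060}{2304471367} - \frac{93036 \sqrt{962}}{2304471367} \approx -0.64727$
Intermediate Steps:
$w{\left(d,b \right)} = 0$
$l = 36$ ($l = 6 \left(6 - 0\right) = 6 \left(6 + 0\right) = 6 \cdot 6 = 36$)
$a{\left(J \right)} = -2 + \sqrt{J}$ ($a{\left(J \right)} = -2 + \sqrt{J + 0} = -2 + \sqrt{J}$)
$\frac{31008 + a{\left(l \right)}}{-48005 + \sqrt{9864 - 1206}} = \frac{31008 - \left(2 - \sqrt{36}\right)}{-48005 + \sqrt{9864 - 1206}} = \frac{31008 + \left(-2 + 6\right)}{-48005 + \sqrt{8658}} = \frac{31008 + 4}{-48005 + 3 \sqrt{962}} = \frac{31012}{-48005 + 3 \sqrt{962}}$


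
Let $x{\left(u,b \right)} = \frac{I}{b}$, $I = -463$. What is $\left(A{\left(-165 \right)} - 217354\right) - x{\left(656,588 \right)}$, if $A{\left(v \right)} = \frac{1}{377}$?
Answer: $- \frac{48181990165}{221676} \approx -2.1735 \cdot 10^{5}$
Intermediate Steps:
$A{\left(v \right)} = \frac{1}{377}$
$x{\left(u,b \right)} = - \frac{463}{b}$
$\left(A{\left(-165 \right)} - 217354\right) - x{\left(656,588 \right)} = \left(\frac{1}{377} - 217354\right) - - \frac{463}{588} = - \frac{81942457}{377} - \left(-463\right) \frac{1}{588} = - \frac{81942457}{377} - - \frac{463}{588} = - \frac{81942457}{377} + \frac{463}{588} = - \frac{48181990165}{221676}$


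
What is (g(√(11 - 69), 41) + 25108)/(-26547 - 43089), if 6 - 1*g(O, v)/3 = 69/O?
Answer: -12563/34818 - 69*I*√58/1346296 ≈ -0.36082 - 0.00039032*I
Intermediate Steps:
g(O, v) = 18 - 207/O
(g(√(11 - 69), 41) + 25108)/(-26547 - 43089) = ((18 - 207/√(11 - 69)) + 25108)/(-26547 - 43089) = ((18 - 207*(-I*√58/58)) + 25108)/(-69636) = ((18 - 207*(-I*√58/58)) + 25108)*(-1/69636) = ((18 - (-207)*I*√58/58) + 25108)*(-1/69636) = ((18 + 207*I*√58/58) + 25108)*(-1/69636) = (25126 + 207*I*√58/58)*(-1/69636) = -12563/34818 - 69*I*√58/1346296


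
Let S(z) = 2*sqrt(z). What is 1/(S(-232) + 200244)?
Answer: 50061/10024415116 - I*sqrt(58)/10024415116 ≈ 4.9939e-6 - 7.5972e-10*I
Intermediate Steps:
1/(S(-232) + 200244) = 1/(2*sqrt(-232) + 200244) = 1/(2*(2*I*sqrt(58)) + 200244) = 1/(4*I*sqrt(58) + 200244) = 1/(200244 + 4*I*sqrt(58))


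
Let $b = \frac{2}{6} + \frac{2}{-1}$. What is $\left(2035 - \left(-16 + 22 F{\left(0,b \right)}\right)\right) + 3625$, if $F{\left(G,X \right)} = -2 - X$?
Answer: $\frac{17050}{3} \approx 5683.3$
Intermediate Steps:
$b = - \frac{5}{3}$ ($b = 2 \cdot \frac{1}{6} + 2 \left(-1\right) = \frac{1}{3} - 2 = - \frac{5}{3} \approx -1.6667$)
$\left(2035 - \left(-16 + 22 F{\left(0,b \right)}\right)\right) + 3625 = \left(2035 + \left(- 22 \left(-2 - - \frac{5}{3}\right) + 16\right)\right) + 3625 = \left(2035 + \left(- 22 \left(-2 + \frac{5}{3}\right) + 16\right)\right) + 3625 = \left(2035 + \left(\left(-22\right) \left(- \frac{1}{3}\right) + 16\right)\right) + 3625 = \left(2035 + \left(\frac{22}{3} + 16\right)\right) + 3625 = \left(2035 + \frac{70}{3}\right) + 3625 = \frac{6175}{3} + 3625 = \frac{17050}{3}$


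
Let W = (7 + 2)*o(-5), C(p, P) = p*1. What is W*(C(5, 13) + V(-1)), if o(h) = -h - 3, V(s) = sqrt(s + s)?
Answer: 90 + 18*I*sqrt(2) ≈ 90.0 + 25.456*I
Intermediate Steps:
V(s) = sqrt(2)*sqrt(s) (V(s) = sqrt(2*s) = sqrt(2)*sqrt(s))
C(p, P) = p
o(h) = -3 - h
W = 18 (W = (7 + 2)*(-3 - 1*(-5)) = 9*(-3 + 5) = 9*2 = 18)
W*(C(5, 13) + V(-1)) = 18*(5 + sqrt(2)*sqrt(-1)) = 18*(5 + sqrt(2)*I) = 18*(5 + I*sqrt(2)) = 90 + 18*I*sqrt(2)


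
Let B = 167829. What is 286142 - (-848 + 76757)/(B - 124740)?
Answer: 4109832243/14363 ≈ 2.8614e+5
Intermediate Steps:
286142 - (-848 + 76757)/(B - 124740) = 286142 - (-848 + 76757)/(167829 - 124740) = 286142 - 75909/43089 = 286142 - 1*25303/14363 = 286142 - 25303/14363 = 4109832243/14363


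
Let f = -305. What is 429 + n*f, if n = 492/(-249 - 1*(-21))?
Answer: 20656/19 ≈ 1087.2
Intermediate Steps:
n = -41/19 (n = 492/(-249 + 21) = 492/(-228) = 492*(-1/228) = -41/19 ≈ -2.1579)
429 + n*f = 429 - 41/19*(-305) = 429 + 12505/19 = 20656/19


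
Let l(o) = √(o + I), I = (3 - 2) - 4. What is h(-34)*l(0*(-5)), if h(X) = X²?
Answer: 1156*I*√3 ≈ 2002.3*I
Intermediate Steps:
I = -3 (I = 1 - 4 = -3)
l(o) = √(-3 + o) (l(o) = √(o - 3) = √(-3 + o))
h(-34)*l(0*(-5)) = (-34)²*√(-3 + 0*(-5)) = 1156*√(-3 + 0) = 1156*√(-3) = 1156*(I*√3) = 1156*I*√3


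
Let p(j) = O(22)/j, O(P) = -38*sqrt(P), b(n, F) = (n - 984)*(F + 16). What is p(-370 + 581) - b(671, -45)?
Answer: -9077 - 38*sqrt(22)/211 ≈ -9077.8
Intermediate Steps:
b(n, F) = (-984 + n)*(16 + F)
p(j) = -38*sqrt(22)/j (p(j) = (-38*sqrt(22))/j = -38*sqrt(22)/j)
p(-370 + 581) - b(671, -45) = -38*sqrt(22)/(-370 + 581) - (-15744 - 984*(-45) + 16*671 - 45*671) = -38*sqrt(22)/211 - (-15744 + 44280 + 10736 - 30195) = -38*sqrt(22)*1/211 - 1*9077 = -38*sqrt(22)/211 - 9077 = -9077 - 38*sqrt(22)/211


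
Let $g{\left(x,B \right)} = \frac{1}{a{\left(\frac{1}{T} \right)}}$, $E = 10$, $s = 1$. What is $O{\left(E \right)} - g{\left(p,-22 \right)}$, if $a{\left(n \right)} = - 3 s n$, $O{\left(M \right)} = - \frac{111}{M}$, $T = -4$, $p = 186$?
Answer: $- \frac{373}{30} \approx -12.433$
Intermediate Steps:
$a{\left(n \right)} = - 3 n$ ($a{\left(n \right)} = \left(-3\right) 1 n = - 3 n$)
$g{\left(x,B \right)} = \frac{4}{3}$ ($g{\left(x,B \right)} = \frac{1}{\left(-3\right) \frac{1}{-4}} = \frac{1}{\left(-3\right) \left(- \frac{1}{4}\right)} = \frac{1}{\frac{3}{4}} = \frac{4}{3}$)
$O{\left(E \right)} - g{\left(p,-22 \right)} = - \frac{111}{10} - \frac{4}{3} = - \frac{373}{30}$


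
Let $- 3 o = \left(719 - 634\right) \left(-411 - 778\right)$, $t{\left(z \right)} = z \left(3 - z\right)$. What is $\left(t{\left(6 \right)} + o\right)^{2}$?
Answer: $\frac{10203222121}{9} \approx 1.1337 \cdot 10^{9}$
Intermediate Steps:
$o = \frac{101065}{3}$ ($o = - \frac{\left(719 - 634\right) \left(-411 - 778\right)}{3} = - \frac{85 \left(-1189\right)}{3} = \left(- \frac{1}{3}\right) \left(-101065\right) = \frac{101065}{3} \approx 33688.0$)
$\left(t{\left(6 \right)} + o\right)^{2} = \left(6 \left(3 - 6\right) + \frac{101065}{3}\right)^{2} = \left(6 \left(-3\right) + \frac{101065}{3}\right)^{2} = \left(-18 + \frac{101065}{3}\right)^{2} = \left(\frac{101011}{3}\right)^{2} = \frac{10203222121}{9}$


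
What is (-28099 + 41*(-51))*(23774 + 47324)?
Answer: -2146448620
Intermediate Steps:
(-28099 + 41*(-51))*(23774 + 47324) = (-28099 - 2091)*71098 = -30190*71098 = -2146448620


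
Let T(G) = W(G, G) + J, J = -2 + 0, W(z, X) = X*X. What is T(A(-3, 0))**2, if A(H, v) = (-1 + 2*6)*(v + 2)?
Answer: 232324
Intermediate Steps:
W(z, X) = X**2
J = -2
A(H, v) = 22 + 11*v (A(H, v) = (-1 + 12)*(2 + v) = 11*(2 + v) = 22 + 11*v)
T(G) = -2 + G**2 (T(G) = G**2 - 2 = -2 + G**2)
T(A(-3, 0))**2 = (-2 + (22 + 11*0)**2)**2 = (-2 + (22 + 0)**2)**2 = (-2 + 22**2)**2 = (-2 + 484)**2 = 482**2 = 232324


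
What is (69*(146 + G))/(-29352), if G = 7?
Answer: -3519/9784 ≈ -0.35967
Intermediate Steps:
(69*(146 + G))/(-29352) = (69*(146 + 7))/(-29352) = (69*153)*(-1/29352) = 10557*(-1/29352) = -3519/9784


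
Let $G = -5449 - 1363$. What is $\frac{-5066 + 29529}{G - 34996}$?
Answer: $- \frac{24463}{41808} \approx -0.58513$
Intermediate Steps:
$G = -6812$ ($G = -5449 - 1363 = -6812$)
$\frac{-5066 + 29529}{G - 34996} = \frac{-5066 + 29529}{-6812 - 34996} = \frac{24463}{-41808} = 24463 \left(- \frac{1}{41808}\right) = - \frac{24463}{41808}$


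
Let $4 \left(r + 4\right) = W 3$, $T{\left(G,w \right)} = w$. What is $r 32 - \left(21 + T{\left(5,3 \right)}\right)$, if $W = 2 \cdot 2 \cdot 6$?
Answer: $424$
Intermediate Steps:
$W = 24$ ($W = 4 \cdot 6 = 24$)
$r = 14$ ($r = -4 + \frac{24 \cdot 3}{4} = -4 + \frac{1}{4} \cdot 72 = -4 + 18 = 14$)
$r 32 - \left(21 + T{\left(5,3 \right)}\right) = 14 \cdot 32 - 24 = 448 - 24 = 424$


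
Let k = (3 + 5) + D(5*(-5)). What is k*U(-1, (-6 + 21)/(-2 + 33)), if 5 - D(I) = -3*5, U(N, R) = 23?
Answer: 644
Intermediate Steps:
D(I) = 20 (D(I) = 5 - (-3)*5 = 5 - 1*(-15) = 5 + 15 = 20)
k = 28 (k = (3 + 5) + 20 = 8 + 20 = 28)
k*U(-1, (-6 + 21)/(-2 + 33)) = 28*23 = 644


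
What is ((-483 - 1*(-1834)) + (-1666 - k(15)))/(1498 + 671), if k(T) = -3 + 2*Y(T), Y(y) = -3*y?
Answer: -74/723 ≈ -0.10235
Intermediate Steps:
k(T) = -3 - 6*T (k(T) = -3 + 2*(-3*T) = -3 - 6*T)
((-483 - 1*(-1834)) + (-1666 - k(15)))/(1498 + 671) = ((-483 - 1*(-1834)) + (-1666 - (-3 - 6*15)))/(1498 + 671) = ((-483 + 1834) + (-1666 - (-3 - 90)))/2169 = (1351 + (-1666 - 1*(-93)))*(1/2169) = (1351 + (-1666 + 93))*(1/2169) = (1351 - 1573)*(1/2169) = -222*1/2169 = -74/723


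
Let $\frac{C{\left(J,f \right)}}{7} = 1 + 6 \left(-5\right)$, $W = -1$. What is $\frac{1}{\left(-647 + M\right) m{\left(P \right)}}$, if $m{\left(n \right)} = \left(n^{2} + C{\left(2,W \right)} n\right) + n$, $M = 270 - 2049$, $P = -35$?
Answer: $- \frac{1}{20123670} \approx -4.9693 \cdot 10^{-8}$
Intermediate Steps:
$M = -1779$
$C{\left(J,f \right)} = -203$ ($C{\left(J,f \right)} = 7 \left(1 + 6 \left(-5\right)\right) = 7 \left(1 - 30\right) = 7 \left(-29\right) = -203$)
$m{\left(n \right)} = n^{2} - 202 n$ ($m{\left(n \right)} = \left(n^{2} - 203 n\right) + n = n^{2} - 202 n$)
$\frac{1}{\left(-647 + M\right) m{\left(P \right)}} = \frac{1}{\left(-647 - 1779\right) \left(- 35 \left(-202 - 35\right)\right)} = \frac{1}{\left(-2426\right) \left(\left(-35\right) \left(-237\right)\right)} = - \frac{1}{2426 \cdot 8295} = \left(- \frac{1}{2426}\right) \frac{1}{8295} = - \frac{1}{20123670}$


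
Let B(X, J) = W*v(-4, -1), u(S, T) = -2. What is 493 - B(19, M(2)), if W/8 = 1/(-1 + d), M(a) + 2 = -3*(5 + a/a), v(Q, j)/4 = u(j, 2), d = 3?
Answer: 525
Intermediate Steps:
v(Q, j) = -8 (v(Q, j) = 4*(-2) = -8)
M(a) = -20 (M(a) = -2 - 3*(5 + a/a) = -2 - 3*(5 + 1) = -2 - 3*6 = -2 - 18 = -20)
W = 4 (W = 8/(-1 + 3) = 8/2 = 8*(½) = 4)
B(X, J) = -32 (B(X, J) = 4*(-8) = -32)
493 - B(19, M(2)) = 493 - 1*(-32) = 493 + 32 = 525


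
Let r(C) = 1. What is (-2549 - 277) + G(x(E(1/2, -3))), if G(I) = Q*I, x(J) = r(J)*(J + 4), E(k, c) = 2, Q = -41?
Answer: -3072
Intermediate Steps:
x(J) = 4 + J (x(J) = 1*(J + 4) = 1*(4 + J) = 4 + J)
G(I) = -41*I
(-2549 - 277) + G(x(E(1/2, -3))) = (-2549 - 277) - 41*(4 + 2) = -2826 - 41*6 = -2826 - 246 = -3072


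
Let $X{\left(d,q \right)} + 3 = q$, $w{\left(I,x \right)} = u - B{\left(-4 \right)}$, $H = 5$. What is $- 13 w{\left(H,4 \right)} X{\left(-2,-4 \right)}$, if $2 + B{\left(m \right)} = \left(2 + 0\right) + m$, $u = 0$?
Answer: $364$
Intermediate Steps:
$B{\left(m \right)} = m$ ($B{\left(m \right)} = -2 + \left(\left(2 + 0\right) + m\right) = -2 + \left(2 + m\right) = m$)
$w{\left(I,x \right)} = 4$ ($w{\left(I,x \right)} = 0 - -4 = 0 + 4 = 4$)
$X{\left(d,q \right)} = -3 + q$
$- 13 w{\left(H,4 \right)} X{\left(-2,-4 \right)} = \left(-13\right) 4 \left(-3 - 4\right) = \left(-52\right) \left(-7\right) = 364$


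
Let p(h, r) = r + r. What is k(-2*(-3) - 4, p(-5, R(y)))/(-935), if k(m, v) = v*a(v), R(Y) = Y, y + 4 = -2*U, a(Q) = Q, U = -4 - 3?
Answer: -80/187 ≈ -0.42781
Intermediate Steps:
U = -7
y = 10 (y = -4 - 2*(-7) = -4 + 14 = 10)
p(h, r) = 2*r
k(m, v) = v² (k(m, v) = v*v = v²)
k(-2*(-3) - 4, p(-5, R(y)))/(-935) = (2*10)²/(-935) = 20²*(-1/935) = 400*(-1/935) = -80/187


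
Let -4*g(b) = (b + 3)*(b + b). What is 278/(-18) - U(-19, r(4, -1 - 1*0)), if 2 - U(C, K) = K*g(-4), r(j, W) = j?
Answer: -229/9 ≈ -25.444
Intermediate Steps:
g(b) = -b*(3 + b)/2 (g(b) = -(b + 3)*(b + b)/4 = -(3 + b)*2*b/4 = -b*(3 + b)/2)
U(C, K) = 2 + 2*K (U(C, K) = 2 - K*(-½*(-4)*(3 - 4)) = 2 - K*(-½*(-4)*(-1)) = 2 - K*(-2) = 2 - (-2)*K = 2 + 2*K)
278/(-18) - U(-19, r(4, -1 - 1*0)) = 278/(-18) - (2 + 2*4) = 278*(-1/18) - (2 + 8) = -139/9 - 1*10 = -139/9 - 10 = -229/9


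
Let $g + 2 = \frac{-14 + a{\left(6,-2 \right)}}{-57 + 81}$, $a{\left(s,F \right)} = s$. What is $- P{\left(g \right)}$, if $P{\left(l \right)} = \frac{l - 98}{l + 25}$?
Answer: $\frac{301}{68} \approx 4.4265$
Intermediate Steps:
$g = - \frac{7}{3}$ ($g = -2 + \frac{-14 + 6}{-57 + 81} = -2 - \frac{8}{24} = -2 - \frac{1}{3} = - \frac{7}{3} \approx -2.3333$)
$P{\left(l \right)} = \frac{-98 + l}{25 + l}$
$- P{\left(g \right)} = - \frac{-98 - \frac{7}{3}}{25 - \frac{7}{3}} = - \frac{-301}{\frac{68}{3} \cdot 3} = - \frac{3 \left(-301\right)}{68 \cdot 3} = \left(-1\right) \left(- \frac{301}{68}\right) = \frac{301}{68}$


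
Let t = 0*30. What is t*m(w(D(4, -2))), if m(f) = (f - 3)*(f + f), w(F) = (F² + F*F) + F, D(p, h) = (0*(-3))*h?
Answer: 0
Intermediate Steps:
D(p, h) = 0 (D(p, h) = 0*h = 0)
w(F) = F + 2*F² (w(F) = (F² + F²) + F = 2*F² + F = F + 2*F²)
t = 0
m(f) = 2*f*(-3 + f) (m(f) = (-3 + f)*(2*f) = 2*f*(-3 + f))
t*m(w(D(4, -2))) = 0*(2*(0*(1 + 2*0))*(-3 + 0*(1 + 2*0))) = 0*(2*(0*(1 + 0))*(-3 + 0*(1 + 0))) = 0*(2*(0*1)*(-3 + 0*1)) = 0*(2*0*(-3 + 0)) = 0*(2*0*(-3)) = 0*0 = 0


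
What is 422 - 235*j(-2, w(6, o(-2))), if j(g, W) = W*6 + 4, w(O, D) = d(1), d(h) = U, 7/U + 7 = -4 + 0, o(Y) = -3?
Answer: 4172/11 ≈ 379.27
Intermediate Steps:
U = -7/11 (U = 7/(-7 + (-4 + 0)) = 7/(-7 - 4) = 7/(-11) = 7*(-1/11) = -7/11 ≈ -0.63636)
d(h) = -7/11
w(O, D) = -7/11
j(g, W) = 4 + 6*W (j(g, W) = 6*W + 4 = 4 + 6*W)
422 - 235*j(-2, w(6, o(-2))) = 422 - 235*(4 + 6*(-7/11)) = 422 - 235*(4 - 42/11) = 422 - 235*2/11 = 422 - 470/11 = 4172/11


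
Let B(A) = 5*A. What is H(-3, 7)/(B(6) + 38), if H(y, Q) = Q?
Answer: 7/68 ≈ 0.10294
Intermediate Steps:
H(-3, 7)/(B(6) + 38) = 7/(5*6 + 38) = 7/(30 + 38) = 7/68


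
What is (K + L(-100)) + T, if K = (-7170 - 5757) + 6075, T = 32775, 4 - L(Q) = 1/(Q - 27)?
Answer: 3292730/127 ≈ 25927.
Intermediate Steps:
L(Q) = 4 - 1/(-27 + Q) (L(Q) = 4 - 1/(Q - 27) = 4 - 1/(-27 + Q))
K = -6852 (K = -12927 + 6075 = -6852)
(K + L(-100)) + T = (-6852 + (-109 + 4*(-100))/(-27 - 100)) + 32775 = (-6852 + (-109 - 400)/(-127)) + 32775 = (-6852 - 1/127*(-509)) + 32775 = (-6852 + 509/127) + 32775 = -869695/127 + 32775 = 3292730/127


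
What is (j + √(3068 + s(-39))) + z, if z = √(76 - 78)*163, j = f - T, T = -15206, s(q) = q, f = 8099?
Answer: 23305 + √3029 + 163*I*√2 ≈ 23360.0 + 230.52*I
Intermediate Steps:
j = 23305 (j = 8099 - 1*(-15206) = 8099 + 15206 = 23305)
z = 163*I*√2 (z = √(-2)*163 = (I*√2)*163 = 163*I*√2 ≈ 230.52*I)
(j + √(3068 + s(-39))) + z = (23305 + √(3068 - 39)) + 163*I*√2 = (23305 + √3029) + 163*I*√2 = 23305 + √3029 + 163*I*√2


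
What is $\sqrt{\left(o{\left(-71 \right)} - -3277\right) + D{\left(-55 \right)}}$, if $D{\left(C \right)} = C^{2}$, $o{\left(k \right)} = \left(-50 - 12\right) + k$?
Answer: $\sqrt{6169} \approx 78.543$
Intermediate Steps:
$o{\left(k \right)} = -62 + k$
$\sqrt{\left(o{\left(-71 \right)} - -3277\right) + D{\left(-55 \right)}} = \sqrt{\left(\left(-62 - 71\right) - -3277\right) + \left(-55\right)^{2}} = \sqrt{\left(-133 + 3277\right) + 3025} = \sqrt{3144 + 3025} = \sqrt{6169}$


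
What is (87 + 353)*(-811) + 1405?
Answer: -355435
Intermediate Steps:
(87 + 353)*(-811) + 1405 = 440*(-811) + 1405 = -356840 + 1405 = -355435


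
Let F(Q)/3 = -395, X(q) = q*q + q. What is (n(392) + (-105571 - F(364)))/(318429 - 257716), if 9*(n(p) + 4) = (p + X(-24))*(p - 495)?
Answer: -1036742/546417 ≈ -1.8973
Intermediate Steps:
X(q) = q + q² (X(q) = q² + q = q + q²)
F(Q) = -1185 (F(Q) = 3*(-395) = -1185)
n(p) = -4 + (-495 + p)*(552 + p)/9 (n(p) = -4 + ((p - 24*(1 - 24))*(p - 495))/9 = -4 + ((p - 24*(-23))*(-495 + p))/9 = -4 + ((p + 552)*(-495 + p))/9 = -4 + ((552 + p)*(-495 + p))/9 = -4 + ((-495 + p)*(552 + p))/9 = -4 + (-495 + p)*(552 + p)/9)
(n(392) + (-105571 - F(364)))/(318429 - 257716) = ((-30364 + (⅑)*392² + (19/3)*392) + (-105571 - 1*(-1185)))/(318429 - 257716) = ((-30364 + (⅑)*153664 + 7448/3) + (-105571 + 1185))/60713 = ((-30364 + 153664/9 + 7448/3) - 104386)*(1/60713) = (-97268/9 - 104386)*(1/60713) = -1036742/9*1/60713 = -1036742/546417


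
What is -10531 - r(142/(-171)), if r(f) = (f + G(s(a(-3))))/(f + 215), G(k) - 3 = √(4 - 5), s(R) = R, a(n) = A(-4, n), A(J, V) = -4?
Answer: -7276928/691 - 171*I/36623 ≈ -10531.0 - 0.0046692*I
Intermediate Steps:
a(n) = -4
G(k) = 3 + I (G(k) = 3 + √(4 - 5) = 3 + √(-1) = 3 + I)
r(f) = (3 + I + f)/(215 + f) (r(f) = (f + (3 + I))/(f + 215) = (3 + I + f)/(215 + f))
-10531 - r(142/(-171)) = -10531 - (3 + I + 142/(-171))/(215 + 142/(-171)) = -10531 - (3 + I + 142*(-1/171))/(215 + 142*(-1/171)) = -10531 - (3 + I - 142/171)/(215 - 142/171) = -10531 - (371/171 + I)/36623/171 = -10531 - 171*(371/171 + I)/36623 = -10531 - (7/691 + 171*I/36623) = -10531 + (-7/691 - 171*I/36623) = -7276928/691 - 171*I/36623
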